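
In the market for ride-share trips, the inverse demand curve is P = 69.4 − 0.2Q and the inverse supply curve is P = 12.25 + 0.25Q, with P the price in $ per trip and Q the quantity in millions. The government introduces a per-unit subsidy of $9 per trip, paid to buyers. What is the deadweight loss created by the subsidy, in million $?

Rewrite in direct form: Qd = 347 − 5P and Qs = 4P − 49.
Without the subsidy, 347 − 5P = 4P − 49 gives 9P = 396, so P* = $44 and Q* = 127.
With a per-unit subsidy paid to buyers, each effectively pays P − 9, so demand becomes Qd = 347 − 5(P − 9).
Solving gives Q = 147 with buyers paying $40 and suppliers receiving $49 (the $9 wedge).
Quantity rises by |ΔQ| = |127 − 147| = 20.
DWL = ½ · t · |ΔQ| = ½ · 9 · 20 = $90.

Deadweight loss = $90 million.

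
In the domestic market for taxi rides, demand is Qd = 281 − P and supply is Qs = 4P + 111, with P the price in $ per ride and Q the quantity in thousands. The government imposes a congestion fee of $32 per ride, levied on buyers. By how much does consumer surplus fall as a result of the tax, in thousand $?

Consumer surplus falls by $5995.52 thousand.

Without the tax, 281 − P = 4P + 111 gives 5P = 170, so P* = $34 and Q* = 247.
With the tax collected from buyers, demand (in seller-price terms) shifts: Qd = 281 − (P + 32).
Solving gives Q = 221.4 with buyers paying $59.6 and suppliers receiving $27.6 (the $32 wedge).
ΔCS is the trapezoid between Q = 221.4 and Q = 247 of height $25.6: ½ · (247 + 221.4) · 25.6 = $5995.52.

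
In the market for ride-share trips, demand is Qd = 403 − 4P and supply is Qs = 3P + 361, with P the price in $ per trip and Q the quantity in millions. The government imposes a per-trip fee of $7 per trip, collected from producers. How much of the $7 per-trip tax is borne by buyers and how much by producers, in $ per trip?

Before the tax: set 403 − 4P = 3P + 361 → P* = $6, Q* = 379.
With the tax collected from producers, supply shifts: Qs = 3(P − 7) + 361.
New equilibrium: buyers pay $9, producers receive $2, Q = 367. (Wedge: Pb − Ps = 7.)
Burden on buyers: $3; on producers: $4. (They sum to $7.)
The less price-elastic side of the market bears the larger share of a per-unit tax.

Buyers bear $3 per trip; producers bear $4 per trip.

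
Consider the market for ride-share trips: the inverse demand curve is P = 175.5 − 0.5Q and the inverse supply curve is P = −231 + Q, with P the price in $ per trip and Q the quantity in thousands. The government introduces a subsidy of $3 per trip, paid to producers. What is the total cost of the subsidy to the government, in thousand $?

Government outlay = $819 thousand.

Rewrite in direct form: Qd = 351 − 2P and Qs = P + 231.
Without the subsidy, 351 − 2P = P + 231 gives 3P = 120, so P* = $40 and Q* = 271.
With a per-unit subsidy paid to producers, each receives P + 3 per unit sold, so supply becomes Qs = (P + 3) + 231.
New equilibrium: buyers pay $39, producers receive $42, Q = 273. (Wedge: Pb − Ps = −3.)
Outlay = t · Q = 3 · 273 = $819.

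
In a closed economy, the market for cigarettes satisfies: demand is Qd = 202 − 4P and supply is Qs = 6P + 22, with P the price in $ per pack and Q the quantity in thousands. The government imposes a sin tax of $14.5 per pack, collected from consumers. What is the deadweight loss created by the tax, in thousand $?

Without the tax, 202 − 4P = 6P + 22 gives 10P = 180, so P* = $18 and Q* = 130.
With the tax collected from consumers, demand (in seller-price terms) shifts: Qd = 202 − 4(P + 14.5).
Solving gives Q = 95.2 with consumers paying $26.7 and sellers receiving $12.2 (the $14.5 wedge).
Quantity falls by |ΔQ| = |130 − 95.2| = 34.8.
DWL = ½ · t · |ΔQ| = ½ · 14.5 · 34.8 = $252.3.

Deadweight loss = $252.3 thousand.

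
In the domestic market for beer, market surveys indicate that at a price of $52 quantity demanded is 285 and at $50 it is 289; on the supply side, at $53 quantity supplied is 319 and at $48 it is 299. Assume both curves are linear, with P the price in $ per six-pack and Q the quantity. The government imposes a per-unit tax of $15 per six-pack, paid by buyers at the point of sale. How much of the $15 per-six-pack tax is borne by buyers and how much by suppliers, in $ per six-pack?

Demand slope: (289 − 285)/(50 − 52) = -2, so Qd = 389 − 2P.
Supply slope: (299 − 319)/(48 − 53) = 4, so Qs = 4P + 107.
Without the tax, 389 − 2P = 4P + 107 gives 6P = 282, so P* = $47 and Q* = 295.
With the tax collected from buyers, demand (in seller-price terms) shifts: Qd = 389 − 2(P + 15).
New equilibrium: buyers pay $57, suppliers receive $42, Q = 275. (Wedge: Pb − Ps = 15.)
Burden on buyers: $10; on suppliers: $5. (They sum to $15.)

Buyers bear $10 per six-pack; suppliers bear $5 per six-pack.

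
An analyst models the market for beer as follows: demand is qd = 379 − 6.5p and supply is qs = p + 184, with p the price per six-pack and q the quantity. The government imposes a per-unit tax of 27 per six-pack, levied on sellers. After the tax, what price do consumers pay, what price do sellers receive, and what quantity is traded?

Without the tax, 379 − 6.5p = p + 184 gives 7.5p = 195, so p* = 26 and q* = 210.
With the tax collected from sellers, supply shifts: qs = (p − 27) + 184.
New equilibrium: consumers pay 29.6, sellers receive 2.6, q = 186.6. (Wedge: pb − ps = 27.)

Consumers pay 29.6; sellers receive 2.6; quantity = 186.6.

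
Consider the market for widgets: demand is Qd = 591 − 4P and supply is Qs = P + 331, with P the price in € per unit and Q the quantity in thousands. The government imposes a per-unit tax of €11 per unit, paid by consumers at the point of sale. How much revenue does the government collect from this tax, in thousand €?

Tax revenue = €4116.2 thousand.

Before the tax: set 591 − 4P = P + 331 → P* = €52, Q* = 383.
With the tax collected from consumers, demand (in seller-price terms) shifts: Qd = 591 − 4(P + 11).
New equilibrium: consumers pay €54.2, sellers receive €43.2, Q = 374.2. (Wedge: Pb − Ps = 11.)
Revenue = t · Q = 11 · 374.2 = €4116.2.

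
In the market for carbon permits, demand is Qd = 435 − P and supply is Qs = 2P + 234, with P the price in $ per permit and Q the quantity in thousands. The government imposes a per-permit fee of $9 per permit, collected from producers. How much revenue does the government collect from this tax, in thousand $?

Without the tax, 435 − P = 2P + 234 gives 3P = 201, so P* = $67 and Q* = 368.
With the tax collected from producers, supply shifts: Qs = 2(P − 9) + 234.
Solving gives Q = 362 with consumers paying $73 and producers receiving $64 (the $9 wedge).
Revenue = t · Q = 9 · 362 = $3258.

Tax revenue = $3258 thousand.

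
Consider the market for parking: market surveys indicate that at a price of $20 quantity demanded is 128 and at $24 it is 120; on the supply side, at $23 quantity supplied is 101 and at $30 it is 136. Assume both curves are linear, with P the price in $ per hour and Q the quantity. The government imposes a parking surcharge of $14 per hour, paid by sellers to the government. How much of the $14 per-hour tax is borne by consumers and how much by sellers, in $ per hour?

Consumers bear $10 per hour; sellers bear $4 per hour.

Demand slope: (120 − 128)/(24 − 20) = -2, so Qd = 168 − 2P.
Supply slope: (136 − 101)/(30 − 23) = 5, so Qs = 5P − 14.
Before the tax: set 168 − 2P = 5P − 14 → P* = $26, Q* = 116.
With the tax collected from sellers, supply shifts: Qs = 5(P − 14) − 14.
Solving gives Q = 96 with consumers paying $36 and sellers receiving $22 (the $14 wedge).
Burden on consumers: $10; on sellers: $4. (They sum to $14.)
The less price-elastic side of the market bears the larger share of a per-unit tax.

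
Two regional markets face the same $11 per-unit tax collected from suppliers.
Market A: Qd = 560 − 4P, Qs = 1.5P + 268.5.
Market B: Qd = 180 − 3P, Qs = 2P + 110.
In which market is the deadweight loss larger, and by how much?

Market A: pre-tax P* = $53, Q* = 348; post-tax Q = 336; deadweight loss = $66.
Market B: pre-tax P* = $14, Q* = 138; post-tax Q = 124.8; deadweight loss = $72.6.
Difference: $66 vs $72.6 → market B is larger by $6.6.

Market B, by $6.6.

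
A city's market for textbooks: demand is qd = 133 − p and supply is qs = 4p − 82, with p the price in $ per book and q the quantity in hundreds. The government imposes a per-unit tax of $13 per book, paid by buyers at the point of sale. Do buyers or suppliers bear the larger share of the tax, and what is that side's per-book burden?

Buyers bear the larger share: $10.4 per book.

Without the tax, 133 − p = 4p − 82 gives 5p = 215, so p* = $43 and q* = 90.
With the tax collected from buyers, demand (in seller-price terms) shifts: qd = 133 − (p + 13).
Solving gives q = 79.6 with buyers paying $53.4 and suppliers receiving $40.4 (the $13 wedge).
Per-book burden: buyers $10.4, suppliers $2.6.
Buyers take the larger share because demand is less price-elastic here (demand slope 1 vs supply slope 4).
The less price-elastic side of the market bears the larger share of a per-unit tax.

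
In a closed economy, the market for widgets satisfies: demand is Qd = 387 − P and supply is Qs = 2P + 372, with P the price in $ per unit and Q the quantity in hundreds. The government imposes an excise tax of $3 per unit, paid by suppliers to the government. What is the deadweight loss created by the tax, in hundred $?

Before the tax: set 387 − P = 2P + 372 → P* = $5, Q* = 382.
With the tax collected from suppliers, supply shifts: Qs = 2(P − 3) + 372.
New equilibrium: buyers pay $7, suppliers receive $4, Q = 380. (Wedge: Pb − Ps = 3.)
Quantity falls by |ΔQ| = |382 − 380| = 2.
DWL = ½ · t · |ΔQ| = ½ · 3 · 2 = $3.

Deadweight loss = $3 hundred.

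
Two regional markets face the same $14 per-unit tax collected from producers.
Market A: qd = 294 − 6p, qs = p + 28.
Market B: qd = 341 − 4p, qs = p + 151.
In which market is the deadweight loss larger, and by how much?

Market A: pre-tax p* = $38, q* = 66; post-tax q = 54; deadweight loss = $84.
Market B: pre-tax p* = $38, q* = 189; post-tax q = 177.8; deadweight loss = $78.4.
Difference: $84 vs $78.4 → market A is larger by $5.6.

Market A, by $5.6.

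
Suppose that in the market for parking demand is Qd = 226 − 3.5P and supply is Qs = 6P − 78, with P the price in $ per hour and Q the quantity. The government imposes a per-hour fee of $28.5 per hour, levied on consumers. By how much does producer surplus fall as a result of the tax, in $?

Producer surplus falls by $866.25.

Without the tax, 226 − 3.5P = 6P − 78 gives 9.5P = 304, so P* = $32 and Q* = 114.
With the tax collected from consumers, demand (in seller-price terms) shifts: Qd = 226 − 3.5(P + 28.5).
New equilibrium: consumers pay $50, sellers receive $21.5, Q = 51. (Wedge: Pb − Ps = 28.5.)
ΔPS is the trapezoid between Q = 51 and Q = 114 of height $10.5: ½ · (114 + 51) · 10.5 = $866.25.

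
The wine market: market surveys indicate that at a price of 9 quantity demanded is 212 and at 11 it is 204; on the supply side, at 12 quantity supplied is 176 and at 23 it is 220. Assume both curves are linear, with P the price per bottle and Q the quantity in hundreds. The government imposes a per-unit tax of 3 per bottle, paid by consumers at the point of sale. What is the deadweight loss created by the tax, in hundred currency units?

Demand slope: (204 − 212)/(11 − 9) = -4, so Qd = 248 − 4P.
Supply slope: (220 − 176)/(23 − 12) = 4, so Qs = 4P + 128.
Without the tax, 248 − 4P = 4P + 128 gives 8P = 120, so P* = 15 and Q* = 188.
With the tax collected from consumers, demand (in seller-price terms) shifts: Qd = 248 − 4(P + 3).
Solving gives Q = 182 with consumers paying 16.5 and sellers receiving 13.5 (the 3 wedge).
Quantity falls by |ΔQ| = |188 − 182| = 6.
DWL = ½ · t · |ΔQ| = ½ · 3 · 6 = 9.

Deadweight loss = 9 hundred.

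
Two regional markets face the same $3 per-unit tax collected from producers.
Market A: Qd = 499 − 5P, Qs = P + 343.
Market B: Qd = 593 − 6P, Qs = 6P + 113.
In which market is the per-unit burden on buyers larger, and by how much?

Market B, by $1.

Market A: pre-tax P* = $26, Q* = 369; post-tax Q = 366.5; per-unit burden on buyers = $0.5.
Market B: pre-tax P* = $40, Q* = 353; post-tax Q = 344; per-unit burden on buyers = $1.5.
Difference: $0.5 vs $1.5 → market B is larger by $1.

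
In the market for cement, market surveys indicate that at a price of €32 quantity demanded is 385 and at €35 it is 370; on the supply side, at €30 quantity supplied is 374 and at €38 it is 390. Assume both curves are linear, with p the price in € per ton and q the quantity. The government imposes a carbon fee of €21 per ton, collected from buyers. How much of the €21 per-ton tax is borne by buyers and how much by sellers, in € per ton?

Demand slope: (370 − 385)/(35 − 32) = -5, so qd = 545 − 5p.
Supply slope: (390 − 374)/(38 − 30) = 2, so qs = 2p + 314.
Without the tax, 545 − 5p = 2p + 314 gives 7p = 231, so p* = €33 and q* = 380.
With the tax collected from buyers, demand (in seller-price terms) shifts: qd = 545 − 5(p + 21).
New equilibrium: buyers pay €39, sellers receive €18, q = 350. (Wedge: pb − ps = 21.)
Burden on buyers: €6; on sellers: €15. (They sum to €21.)

Buyers bear €6 per ton; sellers bear €15 per ton.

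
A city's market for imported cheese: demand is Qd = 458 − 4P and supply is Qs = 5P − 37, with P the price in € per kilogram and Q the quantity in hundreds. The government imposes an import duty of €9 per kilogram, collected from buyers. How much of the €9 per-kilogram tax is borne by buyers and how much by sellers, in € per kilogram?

Without the tax, 458 − 4P = 5P − 37 gives 9P = 495, so P* = €55 and Q* = 238.
With the tax collected from buyers, demand (in seller-price terms) shifts: Qd = 458 − 4(P + 9).
Solving gives Q = 218 with buyers paying €60 and sellers receiving €51 (the €9 wedge).
Burden on buyers: €5; on sellers: €4. (They sum to €9.)
The less price-elastic side of the market bears the larger share of a per-unit tax.

Buyers bear €5 per kilogram; sellers bear €4 per kilogram.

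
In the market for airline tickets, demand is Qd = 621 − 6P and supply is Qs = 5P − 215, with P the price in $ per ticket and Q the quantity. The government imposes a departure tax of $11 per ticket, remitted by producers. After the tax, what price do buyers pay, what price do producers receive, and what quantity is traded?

Buyers pay $81; producers receive $70; quantity = 135.

Without the tax, 621 − 6P = 5P − 215 gives 11P = 836, so P* = $76 and Q* = 165.
With the tax collected from producers, supply shifts: Qs = 5(P − 11) − 215.
New equilibrium: buyers pay $81, producers receive $70, Q = 135. (Wedge: Pb − Ps = 11.)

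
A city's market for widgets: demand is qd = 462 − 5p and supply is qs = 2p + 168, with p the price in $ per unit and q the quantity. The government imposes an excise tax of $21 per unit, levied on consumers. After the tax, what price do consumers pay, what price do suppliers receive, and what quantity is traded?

Without the tax, 462 − 5p = 2p + 168 gives 7p = 294, so p* = $42 and q* = 252.
With the tax collected from consumers, demand (in seller-price terms) shifts: qd = 462 − 5(p + 21).
New equilibrium: consumers pay $48, suppliers receive $27, q = 222. (Wedge: pb − ps = 21.)
The less price-elastic side of the market bears the larger share of a per-unit tax.

Consumers pay $48; suppliers receive $27; quantity = 222.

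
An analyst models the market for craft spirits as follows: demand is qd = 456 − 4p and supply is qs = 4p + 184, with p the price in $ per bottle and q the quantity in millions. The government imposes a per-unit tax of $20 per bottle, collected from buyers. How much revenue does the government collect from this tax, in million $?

Tax revenue = $5600 million.

Without the tax, 456 − 4p = 4p + 184 gives 8p = 272, so p* = $34 and q* = 320.
With the tax collected from buyers, demand (in seller-price terms) shifts: qd = 456 − 4(p + 20).
Solving gives q = 280 with buyers paying $44 and suppliers receiving $24 (the $20 wedge).
Revenue = t · Q = 20 · 280 = $5600.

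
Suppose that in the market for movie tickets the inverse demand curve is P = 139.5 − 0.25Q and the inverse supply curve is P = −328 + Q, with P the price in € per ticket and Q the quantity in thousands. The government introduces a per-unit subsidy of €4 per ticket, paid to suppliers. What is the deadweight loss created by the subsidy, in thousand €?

Inverting to Q(P) form: Qd = 558 − 4P; Qs = P + 328.
Before the subsidy: set 558 − 4P = P + 328 → P* = €46, Q* = 374.
With a per-unit subsidy paid to suppliers, each receives P + 4 per unit sold, so supply becomes Qs = (P + 4) + 328.
Solving gives Q = 377.2 with buyers paying €45.2 and suppliers receiving €49.2 (the €4 wedge).
Quantity rises by |ΔQ| = |374 − 377.2| = 3.2.
DWL = ½ · t · |ΔQ| = ½ · 4 · 3.2 = €6.4.

Deadweight loss = €6.4 thousand.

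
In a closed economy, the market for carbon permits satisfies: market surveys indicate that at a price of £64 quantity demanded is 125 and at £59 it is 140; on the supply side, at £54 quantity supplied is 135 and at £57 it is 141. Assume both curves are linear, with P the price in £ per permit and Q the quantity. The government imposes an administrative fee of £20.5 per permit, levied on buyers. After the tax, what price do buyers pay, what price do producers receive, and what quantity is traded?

Buyers pay £66.2; producers receive £45.7; quantity = 118.4.

Demand slope: (140 − 125)/(59 − 64) = -3, so Qd = 317 − 3P.
Supply slope: (141 − 135)/(57 − 54) = 2, so Qs = 2P + 27.
Without the tax, 317 − 3P = 2P + 27 gives 5P = 290, so P* = £58 and Q* = 143.
With the tax collected from buyers, demand (in seller-price terms) shifts: Qd = 317 − 3(P + 20.5).
Solving gives Q = 118.4 with buyers paying £66.2 and producers receiving £45.7 (the £20.5 wedge).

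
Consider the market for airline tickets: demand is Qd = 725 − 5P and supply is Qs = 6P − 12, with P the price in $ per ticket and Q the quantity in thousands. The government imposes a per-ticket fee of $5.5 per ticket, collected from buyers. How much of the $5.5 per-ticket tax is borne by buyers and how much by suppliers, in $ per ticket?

Buyers bear $3 per ticket; suppliers bear $2.5 per ticket.

Before the tax: set 725 − 5P = 6P − 12 → P* = $67, Q* = 390.
With the tax collected from buyers, demand (in seller-price terms) shifts: Qd = 725 − 5(P + 5.5).
Solving gives Q = 375 with buyers paying $70 and suppliers receiving $64.5 (the $5.5 wedge).
Burden on buyers: $3; on suppliers: $2.5. (They sum to $5.5.)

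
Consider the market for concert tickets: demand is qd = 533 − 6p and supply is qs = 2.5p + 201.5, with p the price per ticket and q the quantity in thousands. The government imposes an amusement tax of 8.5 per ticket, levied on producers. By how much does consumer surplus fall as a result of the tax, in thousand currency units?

Without the tax, 533 − 6p = 2.5p + 201.5 gives 8.5p = 331.5, so p* = 39 and q* = 299.
With the tax collected from producers, supply shifts: qs = 2.5(p − 8.5) + 201.5.
Solving gives q = 284 with buyers paying 41.5 and producers receiving 33 (the 8.5 wedge).
ΔCS is the trapezoid between Q = 284 and Q = 299 of height 2.5: ½ · (299 + 284) · 2.5 = 728.75.

Consumer surplus falls by 728.75 thousand.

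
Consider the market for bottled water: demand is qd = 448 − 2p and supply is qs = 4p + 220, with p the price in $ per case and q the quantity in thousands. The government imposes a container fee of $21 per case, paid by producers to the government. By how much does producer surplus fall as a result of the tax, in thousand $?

Without the tax, 448 − 2p = 4p + 220 gives 6p = 228, so p* = $38 and q* = 372.
With the tax collected from producers, supply shifts: qs = 4(p − 21) + 220.
Solving gives q = 344 with buyers paying $52 and producers receiving $31 (the $21 wedge).
ΔPS is the trapezoid between Q = 344 and Q = 372 of height $7: ½ · (372 + 344) · 7 = $2506.

Producer surplus falls by $2506 thousand.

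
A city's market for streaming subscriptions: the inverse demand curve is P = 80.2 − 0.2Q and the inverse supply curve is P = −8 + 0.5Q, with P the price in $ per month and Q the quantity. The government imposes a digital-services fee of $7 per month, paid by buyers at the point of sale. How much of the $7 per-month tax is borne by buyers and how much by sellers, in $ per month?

Inverting to Q(P) form: Qd = 401 − 5P; Qs = 2P + 16.
Without the tax, 401 − 5P = 2P + 16 gives 7P = 385, so P* = $55 and Q* = 126.
With the tax collected from buyers, demand (in seller-price terms) shifts: Qd = 401 − 5(P + 7).
New equilibrium: buyers pay $57, sellers receive $50, Q = 116. (Wedge: Pb − Ps = 7.)
Burden on buyers: $2; on sellers: $5. (They sum to $7.)
The less price-elastic side of the market bears the larger share of a per-unit tax.

Buyers bear $2 per month; sellers bear $5 per month.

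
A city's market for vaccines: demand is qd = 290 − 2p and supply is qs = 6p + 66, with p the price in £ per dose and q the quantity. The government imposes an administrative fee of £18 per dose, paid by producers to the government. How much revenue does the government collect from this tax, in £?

Tax revenue = £3726.

Without the tax, 290 − 2p = 6p + 66 gives 8p = 224, so p* = £28 and q* = 234.
With the tax collected from producers, supply shifts: qs = 6(p − 18) + 66.
Solving gives q = 207 with consumers paying £41.5 and producers receiving £23.5 (the £18 wedge).
Revenue = t · Q = 18 · 207 = £3726.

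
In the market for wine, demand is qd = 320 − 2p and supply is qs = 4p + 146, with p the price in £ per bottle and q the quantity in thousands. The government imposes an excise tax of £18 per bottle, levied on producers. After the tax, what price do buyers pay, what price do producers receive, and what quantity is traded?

Without the tax, 320 − 2p = 4p + 146 gives 6p = 174, so p* = £29 and q* = 262.
With the tax collected from producers, supply shifts: qs = 4(p − 18) + 146.
New equilibrium: buyers pay £41, producers receive £23, q = 238. (Wedge: pb − ps = 18.)
The less price-elastic side of the market bears the larger share of a per-unit tax.

Buyers pay £41; producers receive £23; quantity = 238.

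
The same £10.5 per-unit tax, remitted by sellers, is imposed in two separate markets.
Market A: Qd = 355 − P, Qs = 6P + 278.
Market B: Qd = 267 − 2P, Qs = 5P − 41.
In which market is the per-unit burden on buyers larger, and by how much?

Market A: pre-tax P* = £11, Q* = 344; post-tax Q = 335; per-unit burden on buyers = £9.
Market B: pre-tax P* = £44, Q* = 179; post-tax Q = 164; per-unit burden on buyers = £7.5.
Difference: £9 vs £7.5 → market A is larger by £1.5.

Market A, by £1.5.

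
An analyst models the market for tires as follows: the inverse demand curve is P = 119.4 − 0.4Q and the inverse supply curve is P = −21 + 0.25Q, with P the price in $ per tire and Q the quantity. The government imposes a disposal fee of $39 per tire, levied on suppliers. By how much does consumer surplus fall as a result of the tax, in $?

Consumer surplus falls by $4464.

Rewrite in direct form: Qd = 298.5 − 2.5P and Qs = 4P + 84.
Without the tax, 298.5 − 2.5P = 4P + 84 gives 6.5P = 214.5, so P* = $33 and Q* = 216.
With the tax collected from suppliers, supply shifts: Qs = 4(P − 39) + 84.
Solving gives Q = 156 with consumers paying $57 and suppliers receiving $18 (the $39 wedge).
ΔCS is the trapezoid between Q = 156 and Q = 216 of height $24: ½ · (216 + 156) · 24 = $4464.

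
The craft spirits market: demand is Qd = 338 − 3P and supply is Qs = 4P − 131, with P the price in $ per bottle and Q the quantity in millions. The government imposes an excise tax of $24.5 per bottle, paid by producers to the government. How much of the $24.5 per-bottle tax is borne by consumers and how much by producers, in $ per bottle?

Without the tax, 338 − 3P = 4P − 131 gives 7P = 469, so P* = $67 and Q* = 137.
With the tax collected from producers, supply shifts: Qs = 4(P − 24.5) − 131.
Solving gives Q = 95 with consumers paying $81 and producers receiving $56.5 (the $24.5 wedge).
Burden on consumers: $14; on producers: $10.5. (They sum to $24.5.)

Consumers bear $14 per bottle; producers bear $10.5 per bottle.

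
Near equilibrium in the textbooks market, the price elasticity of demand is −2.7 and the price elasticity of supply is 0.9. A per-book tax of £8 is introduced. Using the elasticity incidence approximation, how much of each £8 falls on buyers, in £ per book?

Buyers bear ≈ £2 per book.

Incidence ratio: buyers' share ≈ εs / (εs + |εd|) = 0.9 / (0.9 + 2.7) = 0.25.
So buyers bear ≈ 0.25 × £8 = £2; producers bear £6.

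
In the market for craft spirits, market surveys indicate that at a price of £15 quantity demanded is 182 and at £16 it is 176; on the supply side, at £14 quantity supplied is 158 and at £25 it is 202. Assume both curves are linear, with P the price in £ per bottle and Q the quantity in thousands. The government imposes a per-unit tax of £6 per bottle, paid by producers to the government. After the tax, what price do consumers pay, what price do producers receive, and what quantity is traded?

Consumers pay £19.4; producers receive £13.4; quantity = 155.6.

Demand slope: (176 − 182)/(16 − 15) = -6, so Qd = 272 − 6P.
Supply slope: (202 − 158)/(25 − 14) = 4, so Qs = 4P + 102.
Before the tax: set 272 − 6P = 4P + 102 → P* = £17, Q* = 170.
With the tax collected from producers, supply shifts: Qs = 4(P − 6) + 102.
Solving gives Q = 155.6 with consumers paying £19.4 and producers receiving £13.4 (the £6 wedge).
The less price-elastic side of the market bears the larger share of a per-unit tax.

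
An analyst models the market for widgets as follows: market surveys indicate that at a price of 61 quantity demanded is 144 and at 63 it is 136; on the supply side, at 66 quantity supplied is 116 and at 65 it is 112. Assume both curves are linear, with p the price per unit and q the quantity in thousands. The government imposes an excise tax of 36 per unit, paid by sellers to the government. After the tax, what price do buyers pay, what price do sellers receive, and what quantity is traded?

Demand slope: (136 − 144)/(63 − 61) = -4, so qd = 388 − 4p.
Supply slope: (112 − 116)/(65 − 66) = 4, so qs = 4p − 148.
Before the tax: set 388 − 4p = 4p − 148 → p* = 67, q* = 120.
With the tax collected from sellers, supply shifts: qs = 4(p − 36) − 148.
Solving gives q = 48 with buyers paying 85 and sellers receiving 49 (the 36 wedge).
The less price-elastic side of the market bears the larger share of a per-unit tax.

Buyers pay 85; sellers receive 49; quantity = 48.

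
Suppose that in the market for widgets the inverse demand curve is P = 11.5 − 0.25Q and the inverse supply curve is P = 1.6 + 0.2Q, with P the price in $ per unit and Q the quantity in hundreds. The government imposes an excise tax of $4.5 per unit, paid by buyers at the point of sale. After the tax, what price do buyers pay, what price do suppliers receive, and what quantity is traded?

Rewrite in direct form: Qd = 46 − 4P and Qs = 5P − 8.
Without the tax, 46 − 4P = 5P − 8 gives 9P = 54, so P* = $6 and Q* = 22.
With the tax collected from buyers, demand (in seller-price terms) shifts: Qd = 46 − 4(P + 4.5).
Solving gives Q = 12 with buyers paying $8.5 and suppliers receiving $4 (the $4.5 wedge).
The less price-elastic side of the market bears the larger share of a per-unit tax.

Buyers pay $8.5; suppliers receive $4; quantity = 12.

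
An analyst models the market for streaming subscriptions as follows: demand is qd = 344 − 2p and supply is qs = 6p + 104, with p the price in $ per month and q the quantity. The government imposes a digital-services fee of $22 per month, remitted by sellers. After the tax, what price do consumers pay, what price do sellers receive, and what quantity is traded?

Before the tax: set 344 − 2p = 6p + 104 → p* = $30, q* = 284.
With the tax collected from sellers, supply shifts: qs = 6(p − 22) + 104.
New equilibrium: consumers pay $46.5, sellers receive $24.5, q = 251. (Wedge: pb − ps = 22.)

Consumers pay $46.5; sellers receive $24.5; quantity = 251.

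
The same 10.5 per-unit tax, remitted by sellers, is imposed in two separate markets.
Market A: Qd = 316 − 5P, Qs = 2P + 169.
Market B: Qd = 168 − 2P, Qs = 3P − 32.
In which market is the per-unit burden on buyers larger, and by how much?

Market A: pre-tax P* = 21, Q* = 211; post-tax Q = 196; per-unit burden on buyers = 3.
Market B: pre-tax P* = 40, Q* = 88; post-tax Q = 75.4; per-unit burden on buyers = 6.3.
Difference: 3 vs 6.3 → market B is larger by 3.3.

Market B, by 3.3.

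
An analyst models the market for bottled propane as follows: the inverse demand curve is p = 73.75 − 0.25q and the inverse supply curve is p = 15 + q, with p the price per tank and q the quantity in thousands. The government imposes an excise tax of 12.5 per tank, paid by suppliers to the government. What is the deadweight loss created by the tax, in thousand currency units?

Rewrite in direct form: qd = 295 − 4p and qs = p − 15.
Before the tax: set 295 − 4p = p − 15 → p* = 62, q* = 47.
With the tax collected from suppliers, supply shifts: qs = (p − 12.5) − 15.
Solving gives q = 37 with buyers paying 64.5 and suppliers receiving 52 (the 12.5 wedge).
Quantity falls by |ΔQ| = |47 − 37| = 10.
DWL = ½ · t · |ΔQ| = ½ · 12.5 · 10 = 62.5.

Deadweight loss = 62.5 thousand.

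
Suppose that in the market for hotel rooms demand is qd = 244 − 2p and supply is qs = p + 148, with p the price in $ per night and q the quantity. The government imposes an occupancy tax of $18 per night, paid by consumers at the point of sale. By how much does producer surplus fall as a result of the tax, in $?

Producer surplus falls by $2088.

Before the tax: set 244 − 2p = p + 148 → p* = $32, q* = 180.
With the tax collected from consumers, demand (in seller-price terms) shifts: qd = 244 − 2(p + 18).
New equilibrium: consumers pay $38, suppliers receive $20, q = 168. (Wedge: pb − ps = 18.)
ΔPS is the trapezoid between Q = 168 and Q = 180 of height $12: ½ · (180 + 168) · 12 = $2088.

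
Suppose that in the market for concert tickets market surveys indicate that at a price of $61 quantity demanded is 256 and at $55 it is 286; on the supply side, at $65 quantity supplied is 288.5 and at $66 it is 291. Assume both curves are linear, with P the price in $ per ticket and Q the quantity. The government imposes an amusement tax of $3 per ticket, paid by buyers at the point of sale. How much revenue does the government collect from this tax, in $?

Demand slope: (286 − 256)/(55 − 61) = -5, so Qd = 561 − 5P.
Supply slope: (291 − 288.5)/(66 − 65) = 2.5, so Qs = 2.5P + 126.
Before the tax: set 561 − 5P = 2.5P + 126 → P* = $58, Q* = 271.
With the tax collected from buyers, demand (in seller-price terms) shifts: Qd = 561 − 5(P + 3).
Solving gives Q = 266 with buyers paying $59 and sellers receiving $56 (the $3 wedge).
Revenue = t · Q = 3 · 266 = $798.

Tax revenue = $798.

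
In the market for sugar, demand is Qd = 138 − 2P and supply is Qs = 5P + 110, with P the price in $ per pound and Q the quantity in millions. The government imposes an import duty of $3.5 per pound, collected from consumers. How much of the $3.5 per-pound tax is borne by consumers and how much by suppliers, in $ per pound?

Consumers bear $2.5 per pound; suppliers bear $1 per pound.

Before the tax: set 138 − 2P = 5P + 110 → P* = $4, Q* = 130.
With the tax collected from consumers, demand (in seller-price terms) shifts: Qd = 138 − 2(P + 3.5).
New equilibrium: consumers pay $6.5, suppliers receive $3, Q = 125. (Wedge: Pb − Ps = 3.5.)
Burden on consumers: $2.5; on suppliers: $1. (They sum to $3.5.)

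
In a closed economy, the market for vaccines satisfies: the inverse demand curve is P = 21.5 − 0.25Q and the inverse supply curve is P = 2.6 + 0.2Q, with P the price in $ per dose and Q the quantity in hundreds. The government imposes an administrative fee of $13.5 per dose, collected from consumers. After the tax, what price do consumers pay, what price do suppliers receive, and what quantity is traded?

Inverting to Q(P) form: Qd = 86 − 4P; Qs = 5P − 13.
Before the tax: set 86 − 4P = 5P − 13 → P* = $11, Q* = 42.
With the tax collected from consumers, demand (in seller-price terms) shifts: Qd = 86 − 4(P + 13.5).
Solving gives Q = 12 with consumers paying $18.5 and suppliers receiving $5 (the $13.5 wedge).
The less price-elastic side of the market bears the larger share of a per-unit tax.

Consumers pay $18.5; suppliers receive $5; quantity = 12.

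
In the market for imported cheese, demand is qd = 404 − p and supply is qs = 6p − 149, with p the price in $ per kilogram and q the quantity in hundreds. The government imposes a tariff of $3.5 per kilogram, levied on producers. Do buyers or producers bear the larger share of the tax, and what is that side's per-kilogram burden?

Buyers bear the larger share: $3 per kilogram.

Without the tax, 404 − p = 6p − 149 gives 7p = 553, so p* = $79 and q* = 325.
With the tax collected from producers, supply shifts: qs = 6(p − 3.5) − 149.
Solving gives q = 322 with buyers paying $82 and producers receiving $78.5 (the $3.5 wedge).
Per-kilogram burden: buyers $3, producers $0.5.
Buyers take the larger share because demand is less price-elastic here (demand slope 1 vs supply slope 6).
The less price-elastic side of the market bears the larger share of a per-unit tax.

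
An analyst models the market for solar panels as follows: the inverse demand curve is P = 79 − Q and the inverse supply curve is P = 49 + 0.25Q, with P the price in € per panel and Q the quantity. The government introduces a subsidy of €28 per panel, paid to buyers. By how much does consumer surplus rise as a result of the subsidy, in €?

Consumer surplus rises by €788.48.

Rewrite in direct form: Qd = 79 − P and Qs = 4P − 196.
Without the subsidy, 79 − P = 4P − 196 gives 5P = 275, so P* = €55 and Q* = 24.
With a per-unit subsidy paid to buyers, each effectively pays P − 28, so demand becomes Qd = 79 − (P − 28).
New equilibrium: buyers pay €32.6, producers receive €60.6, Q = 46.4. (Wedge: Pb − Ps = −28.)
ΔCS is the trapezoid between Q = 46.4 and Q = 24 of height €22.4: ½ · (24 + 46.4) · 22.4 = €788.48.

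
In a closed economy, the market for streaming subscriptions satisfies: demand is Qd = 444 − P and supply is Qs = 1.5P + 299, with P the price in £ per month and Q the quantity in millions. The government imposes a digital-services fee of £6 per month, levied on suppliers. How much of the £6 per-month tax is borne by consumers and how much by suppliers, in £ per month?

Consumers bear £3.6 per month; suppliers bear £2.4 per month.

Before the tax: set 444 − P = 1.5P + 299 → P* = £58, Q* = 386.
With the tax collected from suppliers, supply shifts: Qs = 1.5(P − 6) + 299.
Solving gives Q = 382.4 with consumers paying £61.6 and suppliers receiving £55.6 (the £6 wedge).
Burden on consumers: £3.6; on suppliers: £2.4. (They sum to £6.)
The less price-elastic side of the market bears the larger share of a per-unit tax.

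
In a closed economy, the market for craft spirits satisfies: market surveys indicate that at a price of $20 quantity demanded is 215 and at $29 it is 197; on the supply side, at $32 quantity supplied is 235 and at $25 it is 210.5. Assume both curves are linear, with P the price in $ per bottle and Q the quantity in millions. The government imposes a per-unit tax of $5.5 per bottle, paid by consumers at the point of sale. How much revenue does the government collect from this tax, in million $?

Demand slope: (197 − 215)/(29 − 20) = -2, so Qd = 255 − 2P.
Supply slope: (210.5 − 235)/(25 − 32) = 3.5, so Qs = 3.5P + 123.
Without the tax, 255 − 2P = 3.5P + 123 gives 5.5P = 132, so P* = $24 and Q* = 207.
With the tax collected from consumers, demand (in seller-price terms) shifts: Qd = 255 − 2(P + 5.5).
Solving gives Q = 200 with consumers paying $27.5 and producers receiving $22 (the $5.5 wedge).
Revenue = t · Q = 5.5 · 200 = $1100.

Tax revenue = $1100 million.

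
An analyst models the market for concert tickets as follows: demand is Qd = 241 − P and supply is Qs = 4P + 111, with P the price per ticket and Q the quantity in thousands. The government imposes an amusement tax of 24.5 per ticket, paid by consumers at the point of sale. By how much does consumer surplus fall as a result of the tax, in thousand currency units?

Before the tax: set 241 − P = 4P + 111 → P* = 26, Q* = 215.
With the tax collected from consumers, demand (in seller-price terms) shifts: Qd = 241 − (P + 24.5).
New equilibrium: consumers pay 45.6, suppliers receive 21.1, Q = 195.4. (Wedge: Pb − Ps = 24.5.)
ΔCS is the trapezoid between Q = 195.4 and Q = 215 of height 19.6: ½ · (215 + 195.4) · 19.6 = 4021.92.

Consumer surplus falls by 4021.92 thousand.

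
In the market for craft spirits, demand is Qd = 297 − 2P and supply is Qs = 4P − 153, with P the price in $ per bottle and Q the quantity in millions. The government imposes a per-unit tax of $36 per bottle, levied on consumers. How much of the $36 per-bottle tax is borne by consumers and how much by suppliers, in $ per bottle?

Consumers bear $24 per bottle; suppliers bear $12 per bottle.

Before the tax: set 297 − 2P = 4P − 153 → P* = $75, Q* = 147.
With the tax collected from consumers, demand (in seller-price terms) shifts: Qd = 297 − 2(P + 36).
Solving gives Q = 99 with consumers paying $99 and suppliers receiving $63 (the $36 wedge).
Burden on consumers: $24; on suppliers: $12. (They sum to $36.)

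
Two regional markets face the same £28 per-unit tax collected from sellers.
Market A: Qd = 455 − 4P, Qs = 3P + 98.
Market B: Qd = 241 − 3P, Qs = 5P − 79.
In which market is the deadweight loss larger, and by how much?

Market A: pre-tax P* = £51, Q* = 251; post-tax Q = 203; deadweight loss = £672.
Market B: pre-tax P* = £40, Q* = 121; post-tax Q = 68.5; deadweight loss = £735.
Difference: £672 vs £735 → market B is larger by £63.

Market B, by £63.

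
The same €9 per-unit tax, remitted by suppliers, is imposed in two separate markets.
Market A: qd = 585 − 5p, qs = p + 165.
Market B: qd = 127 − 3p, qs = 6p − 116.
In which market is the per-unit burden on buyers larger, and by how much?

Market A: pre-tax p* = €70, q* = 235; post-tax q = 227.5; per-unit burden on buyers = €1.5.
Market B: pre-tax p* = €27, q* = 46; post-tax q = 28; per-unit burden on buyers = €6.
Difference: €1.5 vs €6 → market B is larger by €4.5.

Market B, by €4.5.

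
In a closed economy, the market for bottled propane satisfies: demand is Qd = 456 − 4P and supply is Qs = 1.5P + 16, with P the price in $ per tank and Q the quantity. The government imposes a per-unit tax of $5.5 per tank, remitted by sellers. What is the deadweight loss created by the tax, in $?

Deadweight loss = $16.5.

Without the tax, 456 − 4P = 1.5P + 16 gives 5.5P = 440, so P* = $80 and Q* = 136.
With the tax collected from sellers, supply shifts: Qs = 1.5(P − 5.5) + 16.
Solving gives Q = 130 with consumers paying $81.5 and sellers receiving $76 (the $5.5 wedge).
Quantity falls by |ΔQ| = |136 − 130| = 6.
DWL = ½ · t · |ΔQ| = ½ · 5.5 · 6 = $16.5.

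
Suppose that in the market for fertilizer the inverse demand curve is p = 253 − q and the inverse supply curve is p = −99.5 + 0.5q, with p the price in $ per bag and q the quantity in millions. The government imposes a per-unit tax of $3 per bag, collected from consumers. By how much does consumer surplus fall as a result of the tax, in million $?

Inverting to q(p) form: qd = 253 − p; qs = 2p + 199.
Before the tax: set 253 − p = 2p + 199 → p* = $18, q* = 235.
With the tax collected from consumers, demand (in seller-price terms) shifts: qd = 253 − (p + 3).
Solving gives q = 233 with consumers paying $20 and producers receiving $17 (the $3 wedge).
ΔCS is the trapezoid between Q = 233 and Q = 235 of height $2: ½ · (235 + 233) · 2 = $468.

Consumer surplus falls by $468 million.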